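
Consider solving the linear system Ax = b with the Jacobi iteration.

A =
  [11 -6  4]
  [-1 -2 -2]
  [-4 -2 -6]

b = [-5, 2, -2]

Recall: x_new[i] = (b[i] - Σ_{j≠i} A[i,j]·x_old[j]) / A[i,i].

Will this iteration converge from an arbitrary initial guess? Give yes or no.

Split A = D + L + U, D = diag(11, -2, -6).
Jacobi T = -D⁻¹(L+U): T[2,0] = -(-4)/(-6) = -0.6667; T[2,2] = 0.
  T[0,:] = [+0.0000, +0.5455, -0.3636]
  T[1,:] = [-0.5000, +0.0000, -1.0000]
  T[2,:] = [-0.6667, -0.3333, +0.0000]
|eigenvalues of T|: 0.8201, 0.6079, 0.6079.
spectral radius ρ = 0.8201; 0.8201 < 1 ⇒ converges.

yes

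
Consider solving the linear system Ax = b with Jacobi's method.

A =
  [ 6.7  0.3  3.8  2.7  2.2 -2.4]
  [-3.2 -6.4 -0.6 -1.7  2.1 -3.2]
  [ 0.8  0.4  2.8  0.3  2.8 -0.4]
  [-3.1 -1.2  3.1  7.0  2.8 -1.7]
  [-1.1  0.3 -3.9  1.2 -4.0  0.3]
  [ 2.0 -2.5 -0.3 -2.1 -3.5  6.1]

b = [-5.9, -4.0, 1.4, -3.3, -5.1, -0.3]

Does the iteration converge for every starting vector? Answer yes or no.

Let D = diag(6.7, -6.4, 2.8, 7, -4, 6.1); L, U the strict triangles.
Jacobi: T = -D⁻¹(L+U), T[5,3] = -(-2.1)/(6.1) = +0.3443; T[5,5] = 0.
  T[0,:] = [+0.0000, -0.0448, -0.5672, -0.4030, -0.3284, +0.3582]
  T[1,:] = [-0.5000, +0.0000, -0.0938, -0.2656, +0.3281, -0.5000]
  T[2,:] = [-0.2857, -0.1429, +0.0000, -0.1071, -1.0000, +0.1429]
  T[3,:] = [+0.4429, +0.1714, -0.4429, +0.0000, -0.4000, +0.2429]
  T[4,:] = [-0.2750, +0.0750, -0.9750, +0.3000, +0.0000, +0.0750]
  T[5,:] = [-0.3279, +0.4098, +0.0492, +0.3443, +0.5738, +0.0000]
|roots of det(T-λI)|: 1.2628, 1.0252, 0.5833, 0.5833, 0.4568, 0.4568.
ρ = 1.2628; 1.2628 > 1 ⇒ diverges.

no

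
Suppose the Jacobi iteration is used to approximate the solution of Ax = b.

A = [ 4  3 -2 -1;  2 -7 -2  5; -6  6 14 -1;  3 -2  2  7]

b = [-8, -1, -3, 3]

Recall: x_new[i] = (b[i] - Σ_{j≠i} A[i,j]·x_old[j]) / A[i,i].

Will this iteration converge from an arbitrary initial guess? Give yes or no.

A = D + L + U where D = diag(4, -7, 14, 7).
Jacobi T = -D⁻¹(L+U): T[1,3] = -(5)/(-7) = +0.7143; T[1,1] = 0.
  T[0,:] = [+0.0000 -0.7500 +0.5000 +0.2500]
  T[1,:] = [+0.2857 +0.0000 -0.2857 +0.7143]
  T[2,:] = [+0.4286 -0.4286 +0.0000 +0.0714]
  T[3,:] = [-0.4286 +0.2857 -0.2857 +0.0000]
|λ(T)| sorted: 0.8405, 0.5832, 0.5832, 0.3238.
ρ(T) = max|λ| = 0.8405; 0.8405 < 1 ⇒ converges.

yes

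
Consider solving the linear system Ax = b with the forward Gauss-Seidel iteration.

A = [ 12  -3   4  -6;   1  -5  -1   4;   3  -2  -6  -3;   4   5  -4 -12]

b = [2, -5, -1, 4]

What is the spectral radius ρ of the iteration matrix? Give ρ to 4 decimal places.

0.8920

Split A = D + L + U, D = diag(12, -5, -6, -12).
T_GS = -(D+L)⁻¹U: row 0 first, T[0,2] = -(4)/(12) = -0.3333; later rows by forward substitution.
  T[0,:] = [+0.0000  +0.2500  -0.3333  +0.5000]
  T[1,:] = [+0.0000  +0.0500  -0.2667  +0.9000]
  T[2,:] = [+0.0000  +0.1083  -0.0778  -0.5500]
  T[3,:] = [+0.0000  +0.0681  -0.1963  +0.7250]
|eigenvalues of T|: 0.8920, 0.1091, 0.0856, 0.0000.
ρ(T) = max|λ| = 0.8920; 0.8920 < 1: convergent.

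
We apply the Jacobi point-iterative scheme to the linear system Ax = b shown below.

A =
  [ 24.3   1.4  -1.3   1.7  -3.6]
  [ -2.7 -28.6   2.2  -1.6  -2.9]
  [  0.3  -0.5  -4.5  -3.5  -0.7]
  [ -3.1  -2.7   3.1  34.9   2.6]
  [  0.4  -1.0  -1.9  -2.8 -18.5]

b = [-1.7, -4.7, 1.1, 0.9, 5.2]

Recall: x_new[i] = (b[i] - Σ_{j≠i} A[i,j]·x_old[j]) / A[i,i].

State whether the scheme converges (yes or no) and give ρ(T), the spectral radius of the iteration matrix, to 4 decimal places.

yes, ρ = 0.3800

Let D = diag(24.3, -28.6, -4.5, 34.9, -18.5); L, U the strict triangles.
Jacobi: T = -D⁻¹(L+U), T[0,3] = -(1.7)/(24.3) = -0.0700; T[0,0] = 0.
  T[0,:] = [+0.0000  -0.0576  +0.0535  -0.0700  +0.1481]
  T[1,:] = [-0.0944  +0.0000  +0.0769  -0.0559  -0.1014]
  T[2,:] = [+0.0667  -0.1111  +0.0000  -0.7778  -0.1556]
  T[3,:] = [+0.0888  +0.0774  -0.0888  +0.0000  -0.0745]
  T[4,:] = [+0.0216  -0.0541  -0.1027  -0.1514  +0.0000]
|λ(T)| sorted: 0.3800, 0.2037, 0.2037, 0.0532, 0.0532.
ρ = 0.3800; 0.3800 < 1: convergent.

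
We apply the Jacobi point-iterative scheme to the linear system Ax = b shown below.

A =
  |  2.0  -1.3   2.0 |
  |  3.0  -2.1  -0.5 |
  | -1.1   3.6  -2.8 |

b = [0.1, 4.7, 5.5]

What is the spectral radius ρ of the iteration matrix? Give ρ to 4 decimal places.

1.4866

A = D + L + U where D = diag(2, -2.1, -2.8).
Jacobi: T = -D⁻¹(L+U), T[2,0] = -(-1.1)/(-2.8) = -0.3929; T[2,2] = 0.
  T[0,:] = [+0.0000  +0.6500  -1.0000]
  T[1,:] = [+1.4286  +0.0000  -0.2381]
  T[2,:] = [-0.3929  +1.2857  +0.0000]
|λ(T)| sorted: 1.4866, 1.0930, 1.0930.
spectral radius ρ = 1.4866; 1.4866 > 1: divergent.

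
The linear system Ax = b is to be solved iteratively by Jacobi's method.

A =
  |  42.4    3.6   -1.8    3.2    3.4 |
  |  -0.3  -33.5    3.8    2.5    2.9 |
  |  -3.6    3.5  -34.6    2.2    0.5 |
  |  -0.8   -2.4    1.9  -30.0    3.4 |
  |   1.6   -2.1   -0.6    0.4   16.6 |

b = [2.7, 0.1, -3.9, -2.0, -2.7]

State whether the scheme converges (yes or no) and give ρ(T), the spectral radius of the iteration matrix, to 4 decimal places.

yes, ρ = 0.2283

Split A = D + L + U, D = diag(42.4, -33.5, -34.6, -30, 16.6).
Jacobi: T = -D⁻¹(L+U), T[3,2] = -(1.9)/(-30) = +0.0633; T[3,3] = 0.
  T[0,:] = [+0.0000 -0.0849 +0.0425 -0.0755 -0.0802]
  T[1,:] = [-0.0090 +0.0000 +0.1134 +0.0746 +0.0866]
  T[2,:] = [-0.1040 +0.1012 +0.0000 +0.0636 +0.0145]
  T[3,:] = [-0.0267 -0.0800 +0.0633 +0.0000 +0.1133]
  T[4,:] = [-0.0964 +0.1265 +0.0361 -0.0241 +0.0000]
moduli |λ_i(T)| = 0.2283, 0.1488, 0.1488, 0.0671, 0.0671.
ρ = 0.2283; 0.2283 < 1 ⇒ converges.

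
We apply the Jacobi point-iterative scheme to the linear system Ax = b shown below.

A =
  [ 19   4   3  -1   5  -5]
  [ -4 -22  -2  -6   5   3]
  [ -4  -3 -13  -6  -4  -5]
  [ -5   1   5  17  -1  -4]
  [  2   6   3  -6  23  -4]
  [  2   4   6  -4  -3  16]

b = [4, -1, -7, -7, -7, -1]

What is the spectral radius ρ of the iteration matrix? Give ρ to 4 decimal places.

Diagonal D = diag(19, -22, -13, 17, 23, 16); L, U strict lower/upper.
Jacobi: T = -D⁻¹(L+U), T[4,0] = -(2)/(23) = -0.0870; T[4,4] = 0.
  T[0,:] = [+0.0000, -0.2105, -0.1579, +0.0526, -0.2632, +0.2632]
  T[1,:] = [-0.1818, +0.0000, -0.0909, -0.2727, +0.2273, +0.1364]
  T[2,:] = [-0.3077, -0.2308, +0.0000, -0.4615, -0.3077, -0.3846]
  T[3,:] = [+0.2941, -0.0588, -0.2941, +0.0000, +0.0588, +0.2353]
  T[4,:] = [-0.0870, -0.2609, -0.1304, +0.2609, +0.0000, +0.1739]
  T[5,:] = [-0.1250, -0.2500, -0.3750, +0.2500, +0.1875, +0.0000]
|roots of det(T-λI)|: 0.8314, 0.4448, 0.3675, 0.3675, 0.2194, 0.2194.
spectral radius ρ = 0.8314; 0.8314 < 1 ⇒ converges.

0.8314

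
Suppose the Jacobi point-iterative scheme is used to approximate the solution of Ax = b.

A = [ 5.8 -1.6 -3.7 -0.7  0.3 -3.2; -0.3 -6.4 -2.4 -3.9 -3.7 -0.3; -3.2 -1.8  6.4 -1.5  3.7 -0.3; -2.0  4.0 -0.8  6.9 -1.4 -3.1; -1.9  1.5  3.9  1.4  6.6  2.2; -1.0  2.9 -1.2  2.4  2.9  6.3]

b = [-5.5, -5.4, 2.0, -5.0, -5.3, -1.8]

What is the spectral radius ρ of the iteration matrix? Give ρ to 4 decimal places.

A = D + L + U where D = diag(5.8, -6.4, 6.4, 6.9, 6.6, 6.3).
Jacobi: T = -D⁻¹(L+U), T[4,1] = -(1.5)/(6.6) = -0.2273; T[4,4] = 0.
  T[0,:] = [+0.0000  +0.2759  +0.6379  +0.1207  -0.0517  +0.5517]
  T[1,:] = [-0.0469  +0.0000  -0.3750  -0.6094  -0.5781  -0.0469]
  T[2,:] = [+0.5000  +0.2812  +0.0000  +0.2344  -0.5781  +0.0469]
  T[3,:] = [+0.2899  -0.5797  +0.1159  +0.0000  +0.2029  +0.4493]
  T[4,:] = [+0.2879  -0.2273  -0.5909  -0.2121  +0.0000  -0.3333]
  T[5,:] = [+0.1587  -0.4603  +0.1905  -0.3810  -0.4603  +0.0000]
moduli |λ_i(T)| = 1.1215, 0.9172, 0.5610, 0.5308, 0.5308, 0.2394.
ρ = 1.1215; 1.1215 > 1, so it fails to converge.

1.1215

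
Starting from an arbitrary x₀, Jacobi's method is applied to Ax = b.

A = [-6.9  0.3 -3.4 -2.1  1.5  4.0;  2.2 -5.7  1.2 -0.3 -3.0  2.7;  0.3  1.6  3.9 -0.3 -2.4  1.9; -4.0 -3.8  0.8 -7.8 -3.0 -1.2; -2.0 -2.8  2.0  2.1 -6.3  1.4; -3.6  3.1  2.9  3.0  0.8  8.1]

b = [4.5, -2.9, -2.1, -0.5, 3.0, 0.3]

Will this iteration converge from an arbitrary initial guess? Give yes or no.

no

Write A = D+L+U with D = diag(-6.9, -5.7, 3.9, -7.8, -6.3, 8.1).
Jacobi T = -D⁻¹(L+U): T[3,1] = -(-3.8)/(-7.8) = -0.4872; T[3,3] = 0.
  T[0,:] = [+0.0000 +0.0435 -0.4928 -0.3043 +0.2174 +0.5797]
  T[1,:] = [+0.3860 +0.0000 +0.2105 -0.0526 -0.5263 +0.4737]
  T[2,:] = [-0.0769 -0.4103 +0.0000 +0.0769 +0.6154 -0.4872]
  T[3,:] = [-0.5128 -0.4872 +0.1026 +0.0000 -0.3846 -0.1538]
  T[4,:] = [-0.3175 -0.4444 +0.3175 +0.3333 +0.0000 +0.2222]
  T[5,:] = [+0.4444 -0.3827 -0.3580 -0.3704 -0.0988 +0.0000]
|λ(T)| sorted: 1.1579, 0.8173, 0.8173, 0.3241, 0.3241, 0.3179.
ρ(T) = max|λ| = 1.1579; 1.1579 > 1 ⇒ diverges.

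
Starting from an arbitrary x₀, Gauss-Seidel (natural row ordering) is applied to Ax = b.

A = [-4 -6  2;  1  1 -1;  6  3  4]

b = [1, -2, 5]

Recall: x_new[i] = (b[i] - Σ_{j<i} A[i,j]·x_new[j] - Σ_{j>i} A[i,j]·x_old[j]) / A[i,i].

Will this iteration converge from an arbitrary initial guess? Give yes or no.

no

Diagonal D = diag(-4, 1, 4); L, U strict lower/upper.
T_GS = -(D+L)⁻¹U: row 0 first, T[0,1] = -(-6)/(-4) = -1.5000; later rows by forward substitution.
  T[0,:] = [+0.0000  -1.5000  +0.5000]
  T[1,:] = [+0.0000  +1.5000  +0.5000]
  T[2,:] = [+0.0000  +1.1250  -1.1250]
|roots of det(T-λI)|: 1.6992, 1.3242, 0.0000.
ρ(T) = max|λ| = 1.6992; 1.6992 > 1: divergent.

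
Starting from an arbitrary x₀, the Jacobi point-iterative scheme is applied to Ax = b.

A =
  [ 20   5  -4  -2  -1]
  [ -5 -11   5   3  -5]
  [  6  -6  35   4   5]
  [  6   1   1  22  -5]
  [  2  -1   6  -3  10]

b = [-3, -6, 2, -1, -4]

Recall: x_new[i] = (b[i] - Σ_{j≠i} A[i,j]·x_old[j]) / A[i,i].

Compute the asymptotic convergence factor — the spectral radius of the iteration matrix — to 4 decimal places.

Write A = D+L+U with D = diag(20, -11, 35, 22, 10).
Jacobi: T = -D⁻¹(L+U), T[1,4] = -(-5)/(-11) = -0.4545; T[1,1] = 0.
  T[0,:] = [+0.0000 -0.2500 +0.2000 +0.1000 +0.0500]
  T[1,:] = [-0.4545 +0.0000 +0.4545 +0.2727 -0.4545]
  T[2,:] = [-0.1714 +0.1714 +0.0000 -0.1143 -0.1429]
  T[3,:] = [-0.2727 -0.0455 -0.0455 +0.0000 +0.2273]
  T[4,:] = [-0.2000 +0.1000 -0.6000 +0.3000 +0.0000]
|roots of det(T-λI)|: 0.5366, 0.4152, 0.4152, 0.2585, 0.1562.
ρ(T) = max|λ| = 0.5366; 0.5366 < 1, so it converges for any x₀.

0.5366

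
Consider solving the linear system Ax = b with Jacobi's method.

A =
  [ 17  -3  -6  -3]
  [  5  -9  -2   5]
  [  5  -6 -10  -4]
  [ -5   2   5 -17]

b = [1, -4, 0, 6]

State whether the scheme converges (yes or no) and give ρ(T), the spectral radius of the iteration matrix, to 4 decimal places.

Diagonal D = diag(17, -9, -10, -17); L, U strict lower/upper.
Jacobi: T = -D⁻¹(L+U), T[2,0] = -(5)/(-10) = +0.5000; T[2,2] = 0.
  T[0,:] = [+0.0000, +0.1765, +0.3529, +0.1765]
  T[1,:] = [+0.5556, +0.0000, -0.2222, +0.5556]
  T[2,:] = [+0.5000, -0.6000, +0.0000, -0.4000]
  T[3,:] = [-0.2941, +0.1176, +0.2941, +0.0000]
|roots of det(T-λI)|: 0.7573, 0.4082, 0.4082, 0.1782.
spectral radius ρ = 0.7573; 0.7573 < 1 ⇒ converges.

yes, ρ = 0.7573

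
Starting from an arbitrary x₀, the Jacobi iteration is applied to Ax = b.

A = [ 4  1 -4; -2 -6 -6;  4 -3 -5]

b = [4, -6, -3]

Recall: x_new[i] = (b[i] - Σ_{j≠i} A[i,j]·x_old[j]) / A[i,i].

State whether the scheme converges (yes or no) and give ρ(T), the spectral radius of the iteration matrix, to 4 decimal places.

no, ρ = 1.3353

Diagonal D = diag(4, -6, -5); L, U strict lower/upper.
T_J = -D⁻¹(L+U): T[1,0] = -(-2)/(-6) = -0.3333; T[1,1] = 0.
  T[0,:] = [+0.0000  -0.2500  +1.0000]
  T[1,:] = [-0.3333  +0.0000  -1.0000]
  T[2,:] = [+0.8000  -0.6000  +0.0000]
|eigenvalues of T|: 1.3353, 1.0499, 0.2853.
ρ(T) = max|λ| = 1.3353; 1.3353 > 1: divergent.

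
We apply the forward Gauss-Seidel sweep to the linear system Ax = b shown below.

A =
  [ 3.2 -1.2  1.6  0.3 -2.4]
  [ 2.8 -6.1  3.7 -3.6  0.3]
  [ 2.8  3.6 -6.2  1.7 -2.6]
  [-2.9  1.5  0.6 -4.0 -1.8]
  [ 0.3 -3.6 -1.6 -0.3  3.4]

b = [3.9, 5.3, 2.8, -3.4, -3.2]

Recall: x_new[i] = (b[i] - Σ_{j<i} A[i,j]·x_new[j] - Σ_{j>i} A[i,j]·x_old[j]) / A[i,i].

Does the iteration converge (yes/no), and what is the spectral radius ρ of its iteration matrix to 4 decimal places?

Let D = diag(3.2, -6.1, -6.2, -4, 3.4); L, U the strict triangles.
Gauss-Seidel: T = -(D+L)⁻¹U, row 0 first, T[0,4] = -(-2.4)/(3.2) = +0.7500; later rows by forward substitution.
  T[0,:] = [+0.0000  +0.3750  -0.5000  -0.0938  +0.7500]
  T[1,:] = [+0.0000  +0.1721  +0.3770  -0.6332  +0.3934]
  T[2,:] = [+0.0000  +0.2693  -0.0069  -0.1358  +0.1478]
  T[3,:] = [+0.0000  -0.1669  +0.5029  -0.1899  -0.8240]
  T[4,:] = [+0.0000  +0.2612  +0.4845  -0.7428  +0.3473]
|roots of det(T-λI)|: 1.1858, 0.7947, 0.0513, 0.0513, 0.0000.
spectral radius ρ = 1.1858; 1.1858 > 1 ⇒ diverges.

no, ρ = 1.1858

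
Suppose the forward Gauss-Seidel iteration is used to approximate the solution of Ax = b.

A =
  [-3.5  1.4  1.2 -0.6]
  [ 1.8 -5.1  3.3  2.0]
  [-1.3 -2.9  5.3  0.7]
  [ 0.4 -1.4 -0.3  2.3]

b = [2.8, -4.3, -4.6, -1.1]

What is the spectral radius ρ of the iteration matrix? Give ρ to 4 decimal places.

0.7997

A = D + L + U where D = diag(-3.5, -5.1, 5.3, 2.3).
Gauss-Seidel: T = -(D+L)⁻¹U, row 0 first, T[0,3] = -(-0.6)/(-3.5) = -0.1714; later rows by forward substitution.
  T[0,:] = [+0.0000 +0.4000 +0.3429 -0.1714]
  T[1,:] = [+0.0000 +0.1412 +0.7681 +0.3317]
  T[2,:] = [+0.0000 +0.1754 +0.5044 +0.0073]
  T[3,:] = [+0.0000 +0.0392 +0.4737 +0.2326]
|λ(T)| sorted: 0.7997, 0.0862, 0.0862, 0.0000.
spectral radius ρ = 0.7997; 0.7997 < 1: convergent.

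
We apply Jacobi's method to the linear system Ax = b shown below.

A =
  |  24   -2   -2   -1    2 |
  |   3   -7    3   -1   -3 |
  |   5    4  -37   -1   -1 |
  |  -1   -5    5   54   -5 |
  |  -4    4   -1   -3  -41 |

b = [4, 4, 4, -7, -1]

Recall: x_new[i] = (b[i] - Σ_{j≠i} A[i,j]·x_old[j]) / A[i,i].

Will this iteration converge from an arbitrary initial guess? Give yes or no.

Write A = D+L+U with D = diag(24, -7, -37, 54, -41).
Jacobi: T = -D⁻¹(L+U), T[1,3] = -(-1)/(-7) = -0.1429; T[1,1] = 0.
  T[0,:] = [+0.0000 +0.0833 +0.0833 +0.0417 -0.0833]
  T[1,:] = [+0.4286 +0.0000 +0.4286 -0.1429 -0.4286]
  T[2,:] = [+0.1351 +0.1081 +0.0000 -0.0270 -0.0270]
  T[3,:] = [+0.0185 +0.0926 -0.0926 +0.0000 +0.0926]
  T[4,:] = [-0.0976 +0.0976 -0.0244 -0.0732 +0.0000]
|eigenvalues of T|: 0.3112, 0.1594, 0.1594, 0.1457, 0.0274.
ρ = 0.3112; 0.3112 < 1: convergent.

yes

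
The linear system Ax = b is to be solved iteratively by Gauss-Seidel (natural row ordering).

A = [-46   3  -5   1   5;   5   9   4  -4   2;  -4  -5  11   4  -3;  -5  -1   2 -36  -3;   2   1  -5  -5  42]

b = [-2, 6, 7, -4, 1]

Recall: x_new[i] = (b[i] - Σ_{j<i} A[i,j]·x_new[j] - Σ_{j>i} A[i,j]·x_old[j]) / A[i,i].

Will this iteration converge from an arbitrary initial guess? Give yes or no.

yes

Split A = D + L + U, D = diag(-46, 9, 11, -36, 42).
Gauss-Seidel: T = -(D+L)⁻¹U, row 0 first, T[0,4] = -(5)/(-46) = +0.1087; later rows by forward substitution.
  T[0,:] = [+0.0000  +0.0652  -0.1087  +0.0217  +0.1087]
  T[1,:] = [+0.0000  -0.0362  -0.3841  +0.4324  -0.2826]
  T[2,:] = [+0.0000  +0.0072  -0.2141  -0.1592  +0.1838]
  T[3,:] = [+0.0000  -0.0076  +0.0139  -0.0239  -0.0804]
  T[4,:] = [+0.0000  -0.0023  -0.0095  -0.0331  +0.0139]
moduli |λ_i(T)| = 0.1919, 0.0823, 0.0823, 0.0322, 0.0000.
spectral radius ρ = 0.1919; 0.1919 < 1: convergent.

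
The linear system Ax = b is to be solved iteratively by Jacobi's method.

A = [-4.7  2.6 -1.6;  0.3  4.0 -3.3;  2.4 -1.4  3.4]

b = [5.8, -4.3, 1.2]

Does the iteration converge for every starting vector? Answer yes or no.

yes

Write A = D+L+U with D = diag(-4.7, 4, 3.4).
T_J = -D⁻¹(L+U): T[2,0] = -(2.4)/(3.4) = -0.7059; T[2,2] = 0.
  T[0,:] = [+0.0000, +0.5532, -0.3404]
  T[1,:] = [-0.0750, +0.0000, +0.8250]
  T[2,:] = [-0.7059, +0.4118, +0.0000]
moduli |λ_i(T)| = 0.9339, 0.5777, 0.5777.
ρ = 0.9339; 0.9339 < 1, so it converges for any x₀.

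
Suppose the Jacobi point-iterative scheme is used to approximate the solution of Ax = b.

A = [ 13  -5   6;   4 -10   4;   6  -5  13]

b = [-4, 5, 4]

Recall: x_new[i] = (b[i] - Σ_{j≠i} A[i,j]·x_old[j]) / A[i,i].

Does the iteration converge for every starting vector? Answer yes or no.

yes

Write A = D+L+U with D = diag(13, -10, 13).
Jacobi: T = -D⁻¹(L+U), T[2,0] = -(6)/(13) = -0.4615; T[2,2] = 0.
  T[0,:] = [+0.0000 +0.3846 -0.4615]
  T[1,:] = [+0.4000 +0.0000 +0.4000]
  T[2,:] = [-0.4615 +0.3846 +0.0000]
|roots of det(T-λI)|: 0.8316, 0.4615, 0.3700.
ρ(T) = max|λ| = 0.8316; 0.8316 < 1, so it converges for any x₀.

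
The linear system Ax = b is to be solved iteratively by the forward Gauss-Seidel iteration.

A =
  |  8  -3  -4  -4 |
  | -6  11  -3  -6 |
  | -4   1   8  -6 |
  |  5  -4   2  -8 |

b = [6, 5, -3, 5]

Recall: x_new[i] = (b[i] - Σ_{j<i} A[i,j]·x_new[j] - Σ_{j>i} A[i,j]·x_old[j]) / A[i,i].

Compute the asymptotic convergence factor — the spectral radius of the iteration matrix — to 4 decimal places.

0.8423

A = D + L + U where D = diag(8, 11, 8, -8).
T_GS = -(D+L)⁻¹U: row 0 first, T[0,2] = -(-4)/(8) = +0.5000; later rows by forward substitution.
  T[0,:] = [+0.0000, +0.3750, +0.5000, +0.5000]
  T[1,:] = [+0.0000, +0.2045, +0.5455, +0.8182]
  T[2,:] = [+0.0000, +0.1619, +0.1818, +0.8977]
  T[3,:] = [+0.0000, +0.1726, +0.0852, +0.1278]
moduli |λ_i(T)| = 0.8423, 0.2386, 0.2386, 0.0000.
spectral radius ρ = 0.8423; 0.8423 < 1 ⇒ converges.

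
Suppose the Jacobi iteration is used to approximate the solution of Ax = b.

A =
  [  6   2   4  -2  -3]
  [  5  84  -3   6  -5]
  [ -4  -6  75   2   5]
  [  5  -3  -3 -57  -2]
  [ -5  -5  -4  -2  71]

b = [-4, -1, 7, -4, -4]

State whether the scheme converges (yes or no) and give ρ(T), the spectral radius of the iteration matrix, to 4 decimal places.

Let D = diag(6, 84, 75, -57, 71); L, U the strict triangles.
Jacobi: T = -D⁻¹(L+U), T[4,3] = -(-2)/(71) = +0.0282; T[4,4] = 0.
  T[0,:] = [+0.0000  -0.3333  -0.6667  +0.3333  +0.5000]
  T[1,:] = [-0.0595  +0.0000  +0.0357  -0.0714  +0.0595]
  T[2,:] = [+0.0533  +0.0800  +0.0000  -0.0267  -0.0667]
  T[3,:] = [+0.0877  -0.0526  -0.0526  +0.0000  -0.0351]
  T[4,:] = [+0.0704  +0.0704  +0.0563  +0.0282  +0.0000]
|eigenvalues of T|: 0.2798, 0.1793, 0.1793, 0.0888, 0.0781.
spectral radius ρ = 0.2798; 0.2798 < 1, so it converges for any x₀.

yes, ρ = 0.2798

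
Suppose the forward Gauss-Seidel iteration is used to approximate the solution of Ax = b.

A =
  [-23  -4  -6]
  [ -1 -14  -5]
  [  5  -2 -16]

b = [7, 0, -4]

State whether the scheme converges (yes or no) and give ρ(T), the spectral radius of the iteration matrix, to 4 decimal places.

yes, ρ = 0.1534

Let D = diag(-23, -14, -16); L, U the strict triangles.
GS T = -(D+L)⁻¹U: row 0 first, T[0,1] = -(-4)/(-23) = -0.1739; later rows by forward substitution.
  T[0,:] = [+0.0000  -0.1739  -0.2609]
  T[1,:] = [+0.0000  +0.0124  -0.3385]
  T[2,:] = [+0.0000  -0.0559  -0.0392]
|roots of det(T-λI)|: 0.1534, 0.1266, 0.0000.
ρ = 0.1534; 0.1534 < 1 ⇒ converges.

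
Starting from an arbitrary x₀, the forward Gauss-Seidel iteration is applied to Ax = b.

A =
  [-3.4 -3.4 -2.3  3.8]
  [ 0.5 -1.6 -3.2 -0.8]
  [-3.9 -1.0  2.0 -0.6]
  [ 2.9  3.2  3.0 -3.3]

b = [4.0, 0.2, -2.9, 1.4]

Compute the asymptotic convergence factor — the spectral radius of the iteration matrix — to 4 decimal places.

Write A = D+L+U with D = diag(-3.4, -1.6, 2, -3.3).
GS T = -(D+L)⁻¹U: row 0 first, T[0,1] = -(-3.4)/(-3.4) = -1.0000; later rows by forward substitution.
  T[0,:] = [+0.0000  -1.0000  -0.6765  +1.1176]
  T[1,:] = [+0.0000  -0.3125  -2.2114  -0.1507]
  T[2,:] = [+0.0000  -2.1062  -2.4248  +2.4040]
  T[3,:] = [+0.0000  -3.0966  -4.9432  +3.0215]
moduli |λ_i(T)| = 1.2376, 0.6527, 0.6527, 0.0000.
spectral radius ρ = 1.2376; 1.2376 > 1, so it fails to converge.

1.2376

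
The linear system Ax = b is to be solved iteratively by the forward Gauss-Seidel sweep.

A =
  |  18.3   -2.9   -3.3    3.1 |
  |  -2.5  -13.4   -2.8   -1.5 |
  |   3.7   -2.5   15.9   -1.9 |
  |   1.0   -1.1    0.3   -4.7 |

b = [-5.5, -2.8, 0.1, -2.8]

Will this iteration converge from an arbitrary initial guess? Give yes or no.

Write A = D+L+U with D = diag(18.3, -13.4, 15.9, -4.7).
GS T = -(D+L)⁻¹U: row 0 first, T[0,1] = -(-2.9)/(18.3) = +0.1585; later rows by forward substitution.
  T[0,:] = [+0.0000, +0.1585, +0.1803, -0.1694]
  T[1,:] = [+0.0000, -0.0296, -0.2426, -0.0803]
  T[2,:] = [+0.0000, -0.0415, -0.0801, +0.1463]
  T[3,:] = [+0.0000, +0.0380, +0.0900, -0.0079]
|eigenvalues of T|: 0.2148, 0.0626, 0.0626, 0.0000.
spectral radius ρ = 0.2148; 0.2148 < 1 ⇒ converges.

yes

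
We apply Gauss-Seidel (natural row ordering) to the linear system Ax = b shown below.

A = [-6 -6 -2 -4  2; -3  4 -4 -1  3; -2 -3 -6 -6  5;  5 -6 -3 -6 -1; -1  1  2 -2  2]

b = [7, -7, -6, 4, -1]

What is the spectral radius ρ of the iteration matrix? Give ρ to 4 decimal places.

Let D = diag(-6, 4, -6, -6, 2); L, U the strict triangles.
GS T = -(D+L)⁻¹U: row 0 first, T[0,2] = -(-2)/(-6) = -0.3333; later rows by forward substitution.
  T[0,:] = [+0.0000  -1.0000  -0.3333  -0.6667  +0.3333]
  T[1,:] = [+0.0000  -0.7500  +0.7500  -0.2500  -0.5000]
  T[2,:] = [+0.0000  +0.7083  -0.2639  -0.6528  +0.9722]
  T[3,:] = [+0.0000  -0.4375  -0.8958  +0.0208  +0.1250]
  T[4,:] = [+0.0000  -1.2708  -1.1736  +0.4653  -0.4306]
|roots of det(T-λI)|: 1.5196, 0.3835, 0.3835, 0.3728, 0.0000.
spectral radius ρ = 1.5196; 1.5196 > 1: divergent.

1.5196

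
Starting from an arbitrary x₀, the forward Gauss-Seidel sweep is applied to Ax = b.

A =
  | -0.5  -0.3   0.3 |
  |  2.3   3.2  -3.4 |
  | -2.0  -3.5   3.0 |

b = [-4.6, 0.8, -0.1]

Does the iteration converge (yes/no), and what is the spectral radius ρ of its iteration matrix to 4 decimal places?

A = D + L + U where D = diag(-0.5, 3.2, 3).
Gauss-Seidel: T = -(D+L)⁻¹U, row 0 first, T[0,2] = -(0.3)/(-0.5) = +0.6000; later rows by forward substitution.
  T[0,:] = [+0.0000  -0.6000  +0.6000]
  T[1,:] = [+0.0000  +0.4312  +0.6313]
  T[2,:] = [+0.0000  +0.1031  +1.1365]
|λ(T)| sorted: 1.2191, 0.3486, 0.0000.
spectral radius ρ = 1.2191; 1.2191 > 1, so it fails to converge.

no, ρ = 1.2191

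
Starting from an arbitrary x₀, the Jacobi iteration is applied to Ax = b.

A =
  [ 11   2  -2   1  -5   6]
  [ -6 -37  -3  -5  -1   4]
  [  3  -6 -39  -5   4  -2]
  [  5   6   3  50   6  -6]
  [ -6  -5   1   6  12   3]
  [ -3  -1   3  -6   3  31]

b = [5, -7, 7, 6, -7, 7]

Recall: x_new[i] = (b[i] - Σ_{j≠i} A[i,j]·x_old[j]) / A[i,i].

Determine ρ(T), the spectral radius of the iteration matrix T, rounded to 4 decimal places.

0.6355

Write A = D+L+U with D = diag(11, -37, -39, 50, 12, 31).
T_J = -D⁻¹(L+U): T[3,1] = -(6)/(50) = -0.1200; T[3,3] = 0.
  T[0,:] = [+0.0000  -0.1818  +0.1818  -0.0909  +0.4545  -0.5455]
  T[1,:] = [-0.1622  +0.0000  -0.0811  -0.1351  -0.0270  +0.1081]
  T[2,:] = [+0.0769  -0.1538  +0.0000  -0.1282  +0.1026  -0.0513]
  T[3,:] = [-0.1000  -0.1200  -0.0600  +0.0000  -0.1200  +0.1200]
  T[4,:] = [+0.5000  +0.4167  -0.0833  -0.5000  +0.0000  -0.2500]
  T[5,:] = [+0.0968  +0.0323  -0.0968  +0.1935  -0.0968  +0.0000]
eigenvalue magnitudes: 0.6355, 0.4691, 0.2549, 0.2172, 0.1296, 0.1296.
spectral radius ρ = 0.6355; 0.6355 < 1 ⇒ converges.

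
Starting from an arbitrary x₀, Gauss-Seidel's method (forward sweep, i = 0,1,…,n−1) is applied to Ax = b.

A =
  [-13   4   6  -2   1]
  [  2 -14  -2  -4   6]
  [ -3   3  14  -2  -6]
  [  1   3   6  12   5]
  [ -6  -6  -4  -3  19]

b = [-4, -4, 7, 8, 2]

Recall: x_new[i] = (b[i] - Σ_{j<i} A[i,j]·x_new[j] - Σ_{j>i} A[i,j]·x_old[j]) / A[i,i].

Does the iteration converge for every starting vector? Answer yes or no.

Split A = D + L + U, D = diag(-13, -14, 14, 12, 19).
T_GS = -(D+L)⁻¹U: row 0 first, T[0,4] = -(1)/(-13) = +0.0769; later rows by forward substitution.
  T[0,:] = [+0.0000  +0.3077  +0.4615  -0.1538  +0.0769]
  T[1,:] = [+0.0000  +0.0440  -0.0769  -0.3077  +0.4396]
  T[2,:] = [+0.0000  +0.0565  +0.1154  +0.1758  +0.3509]
  T[3,:] = [+0.0000  -0.0649  -0.0769  +0.0018  -0.7084]
  T[4,:] = [+0.0000  +0.1127  +0.1336  -0.1084  +0.1251]
|λ(T)| sorted: 0.5479, 0.2999, 0.0709, 0.0709, 0.0000.
ρ(T) = max|λ| = 0.5479; 0.5479 < 1: convergent.

yes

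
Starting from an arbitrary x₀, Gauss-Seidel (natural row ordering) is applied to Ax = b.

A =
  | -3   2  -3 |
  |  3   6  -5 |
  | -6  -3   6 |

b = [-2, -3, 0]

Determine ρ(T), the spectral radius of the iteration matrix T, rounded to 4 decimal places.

1.1498

Split A = D + L + U, D = diag(-3, 6, 6).
GS T = -(D+L)⁻¹U: row 0 first, T[0,2] = -(-3)/(-3) = -1.0000; later rows by forward substitution.
  T[0,:] = [+0.0000  +0.6667  -1.0000]
  T[1,:] = [+0.0000  -0.3333  +1.3333]
  T[2,:] = [+0.0000  +0.5000  -0.3333]
|λ(T)| sorted: 1.1498, 0.4832, 0.0000.
ρ(T) = max|λ| = 1.1498; 1.1498 > 1: divergent.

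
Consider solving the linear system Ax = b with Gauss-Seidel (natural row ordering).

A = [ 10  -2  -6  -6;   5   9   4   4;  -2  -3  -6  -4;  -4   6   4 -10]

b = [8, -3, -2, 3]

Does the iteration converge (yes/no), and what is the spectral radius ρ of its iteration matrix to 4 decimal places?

no, ρ = 1.2500

Split A = D + L + U, D = diag(10, 9, -6, -10).
Gauss-Seidel: T = -(D+L)⁻¹U, row 0 first, T[0,3] = -(-6)/(10) = +0.6000; later rows by forward substitution.
  T[0,:] = [+0.0000  +0.2000  +0.6000  +0.6000]
  T[1,:] = [+0.0000  -0.1111  -0.7778  -0.7778]
  T[2,:] = [+0.0000  -0.0111  +0.1889  -0.4778]
  T[3,:] = [+0.0000  -0.1511  -0.6311  -0.8978]
moduli |λ_i(T)| = 1.2500, 0.3801, 0.0499, 0.0000.
spectral radius ρ = 1.2500; 1.2500 > 1 ⇒ diverges.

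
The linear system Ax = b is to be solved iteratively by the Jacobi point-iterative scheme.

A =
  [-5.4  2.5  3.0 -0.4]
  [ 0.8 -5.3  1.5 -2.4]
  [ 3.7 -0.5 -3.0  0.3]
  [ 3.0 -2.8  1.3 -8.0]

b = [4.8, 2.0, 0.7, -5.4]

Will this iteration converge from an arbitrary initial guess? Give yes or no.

A = D + L + U where D = diag(-5.4, -5.3, -3, -8).
Jacobi: T = -D⁻¹(L+U), T[3,2] = -(1.3)/(-8) = +0.1625; T[3,3] = 0.
  T[0,:] = [+0.0000 +0.4630 +0.5556 -0.0741]
  T[1,:] = [+0.1509 +0.0000 +0.2830 -0.4528]
  T[2,:] = [+1.2333 -0.1667 +0.0000 +0.1000]
  T[3,:] = [+0.3750 -0.3500 +0.1625 +0.0000]
|λ(T)| sorted: 0.8867, 0.6812, 0.5709, 0.3654.
ρ(T) = max|λ| = 0.8867; 0.8867 < 1: convergent.

yes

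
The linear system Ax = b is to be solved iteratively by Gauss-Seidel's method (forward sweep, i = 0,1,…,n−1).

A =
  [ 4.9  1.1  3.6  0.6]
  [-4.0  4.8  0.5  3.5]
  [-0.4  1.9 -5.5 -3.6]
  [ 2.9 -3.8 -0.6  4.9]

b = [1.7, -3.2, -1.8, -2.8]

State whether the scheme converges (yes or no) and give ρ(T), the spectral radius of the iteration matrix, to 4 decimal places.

Diagonal D = diag(4.9, 4.8, -5.5, 4.9); L, U strict lower/upper.
Gauss-Seidel: T = -(D+L)⁻¹U, row 0 first, T[0,3] = -(0.6)/(4.9) = -0.1224; later rows by forward substitution.
  T[0,:] = [+0.0000 -0.2245 -0.7347 -0.1224]
  T[1,:] = [+0.0000 -0.1871 -0.7164 -0.8312]
  T[2,:] = [+0.0000 -0.0483 -0.1941 -0.9328]
  T[3,:] = [+0.0000 -0.0181 -0.1445 -0.6864]
eigenvalue magnitudes: 0.9360, 0.1841, 0.0526, 0.0000.
ρ = 0.9360; 0.9360 < 1: convergent.

yes, ρ = 0.9360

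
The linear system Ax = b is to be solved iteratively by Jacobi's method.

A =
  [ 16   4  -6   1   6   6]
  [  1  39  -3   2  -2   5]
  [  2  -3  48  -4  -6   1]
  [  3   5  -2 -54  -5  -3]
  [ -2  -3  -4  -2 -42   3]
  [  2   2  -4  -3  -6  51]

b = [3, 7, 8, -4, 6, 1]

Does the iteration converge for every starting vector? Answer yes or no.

Write A = D+L+U with D = diag(16, 39, 48, -54, -42, 51).
Jacobi: T = -D⁻¹(L+U), T[0,5] = -(6)/(16) = -0.3750; T[0,0] = 0.
  T[0,:] = [+0.0000  -0.2500  +0.3750  -0.0625  -0.3750  -0.3750]
  T[1,:] = [-0.0256  +0.0000  +0.0769  -0.0513  +0.0513  -0.1282]
  T[2,:] = [-0.0417  +0.0625  +0.0000  +0.0833  +0.1250  -0.0208]
  T[3,:] = [+0.0556  +0.0926  -0.0370  +0.0000  -0.0926  -0.0556]
  T[4,:] = [-0.0476  -0.0714  -0.0952  -0.0476  +0.0000  +0.0714]
  T[5,:] = [-0.0392  -0.0392  +0.0784  +0.0588  +0.1176  +0.0000]
eigenvalue magnitudes: 0.1666, 0.1069, 0.1069, 0.1045, 0.1045, 0.0636.
spectral radius ρ = 0.1666; 0.1666 < 1: convergent.

yes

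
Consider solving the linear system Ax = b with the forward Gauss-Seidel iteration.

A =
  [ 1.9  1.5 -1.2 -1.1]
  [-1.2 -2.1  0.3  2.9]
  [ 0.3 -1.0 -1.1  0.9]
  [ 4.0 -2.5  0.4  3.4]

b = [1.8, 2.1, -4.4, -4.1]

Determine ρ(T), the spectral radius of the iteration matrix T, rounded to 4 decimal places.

1.6993

Let D = diag(1.9, -2.1, -1.1, 3.4); L, U the strict triangles.
Gauss-Seidel: T = -(D+L)⁻¹U, row 0 first, T[0,2] = -(-1.2)/(1.9) = +0.6316; later rows by forward substitution.
  T[0,:] = [+0.0000 -0.7895 +0.6316 +0.5789]
  T[1,:] = [+0.0000 +0.4511 -0.2180 +1.0501]
  T[2,:] = [+0.0000 -0.6254 +0.3705 +0.0214]
  T[3,:] = [+0.0000 +1.3341 -0.9469 +0.0885]
|roots of det(T-λI)|: 1.6993, 0.6976, 0.0916, 0.0000.
ρ(T) = max|λ| = 1.6993; 1.6993 > 1: divergent.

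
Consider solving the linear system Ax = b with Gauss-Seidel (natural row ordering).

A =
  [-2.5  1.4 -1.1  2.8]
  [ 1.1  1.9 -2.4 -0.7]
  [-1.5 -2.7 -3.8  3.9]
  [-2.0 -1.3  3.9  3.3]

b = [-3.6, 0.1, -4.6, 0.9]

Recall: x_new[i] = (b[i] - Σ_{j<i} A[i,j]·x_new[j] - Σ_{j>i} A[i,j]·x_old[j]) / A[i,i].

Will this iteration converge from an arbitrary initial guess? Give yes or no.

no

Split A = D + L + U, D = diag(-2.5, 1.9, -3.8, 3.3).
GS T = -(D+L)⁻¹U: row 0 first, T[0,1] = -(1.4)/(-2.5) = +0.5600; later rows by forward substitution.
  T[0,:] = [+0.0000 +0.5600 -0.4400 +1.1200]
  T[1,:] = [+0.0000 -0.3242 +1.5179 -0.2800]
  T[2,:] = [+0.0000 +0.0093 -0.9048 +0.7832]
  T[3,:] = [+0.0000 +0.2007 +1.4006 -0.3571]
|eigenvalues of T|: 1.6174, 0.5375, 0.5062, 0.0000.
ρ(T) = max|λ| = 1.6174; 1.6174 > 1 ⇒ diverges.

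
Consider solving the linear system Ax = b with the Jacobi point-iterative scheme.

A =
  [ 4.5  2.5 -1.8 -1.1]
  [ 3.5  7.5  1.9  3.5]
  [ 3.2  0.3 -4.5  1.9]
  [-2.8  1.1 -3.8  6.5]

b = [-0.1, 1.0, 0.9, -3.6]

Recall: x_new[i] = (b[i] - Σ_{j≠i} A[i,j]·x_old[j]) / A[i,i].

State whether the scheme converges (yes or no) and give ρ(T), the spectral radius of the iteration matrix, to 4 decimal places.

no, ρ = 1.1583

Let D = diag(4.5, 7.5, -4.5, 6.5); L, U the strict triangles.
T_J = -D⁻¹(L+U): T[2,1] = -(0.3)/(-4.5) = +0.0667; T[2,2] = 0.
  T[0,:] = [+0.0000  -0.5556  +0.4000  +0.2444]
  T[1,:] = [-0.4667  +0.0000  -0.2533  -0.4667]
  T[2,:] = [+0.7111  +0.0667  +0.0000  +0.4222]
  T[3,:] = [+0.4308  -0.1692  +0.5846  +0.0000]
|roots of det(T-λI)|: 1.1583, 0.7288, 0.2659, 0.2659.
ρ(T) = max|λ| = 1.1583; 1.1583 > 1, so it fails to converge.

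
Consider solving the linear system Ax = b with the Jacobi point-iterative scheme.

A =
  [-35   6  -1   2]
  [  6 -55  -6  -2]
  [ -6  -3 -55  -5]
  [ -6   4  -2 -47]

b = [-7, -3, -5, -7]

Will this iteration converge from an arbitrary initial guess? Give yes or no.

yes

Write A = D+L+U with D = diag(-35, -55, -55, -47).
Jacobi: T = -D⁻¹(L+U), T[3,1] = -(4)/(-47) = +0.0851; T[3,3] = 0.
  T[0,:] = [+0.0000  +0.1714  -0.0286  +0.0571]
  T[1,:] = [+0.1091  +0.0000  -0.1091  -0.0364]
  T[2,:] = [-0.1091  -0.0545  +0.0000  -0.0909]
  T[3,:] = [-0.1277  +0.0851  -0.0426  +0.0000]
|λ(T)| sorted: 0.1964, 0.1579, 0.1579, 0.0330.
ρ(T) = max|λ| = 0.1964; 0.1964 < 1, so it converges for any x₀.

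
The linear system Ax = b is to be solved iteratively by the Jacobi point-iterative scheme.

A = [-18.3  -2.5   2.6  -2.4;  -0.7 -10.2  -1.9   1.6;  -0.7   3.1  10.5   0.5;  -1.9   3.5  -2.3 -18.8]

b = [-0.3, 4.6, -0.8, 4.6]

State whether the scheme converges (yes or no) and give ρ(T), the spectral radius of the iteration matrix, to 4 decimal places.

yes, ρ = 0.4104

A = D + L + U where D = diag(-18.3, -10.2, 10.5, -18.8).
Jacobi T = -D⁻¹(L+U): T[2,1] = -(3.1)/(10.5) = -0.2952; T[2,2] = 0.
  T[0,:] = [+0.0000 -0.1366 +0.1421 -0.1311]
  T[1,:] = [-0.0686 +0.0000 -0.1863 +0.1569]
  T[2,:] = [+0.0667 -0.2952 +0.0000 -0.0476]
  T[3,:] = [-0.1011 +0.1862 -0.1223 +0.0000]
eigenvalue magnitudes: 0.4104, 0.2485, 0.1034, 0.0585.
ρ(T) = max|λ| = 0.4104; 0.4104 < 1 ⇒ converges.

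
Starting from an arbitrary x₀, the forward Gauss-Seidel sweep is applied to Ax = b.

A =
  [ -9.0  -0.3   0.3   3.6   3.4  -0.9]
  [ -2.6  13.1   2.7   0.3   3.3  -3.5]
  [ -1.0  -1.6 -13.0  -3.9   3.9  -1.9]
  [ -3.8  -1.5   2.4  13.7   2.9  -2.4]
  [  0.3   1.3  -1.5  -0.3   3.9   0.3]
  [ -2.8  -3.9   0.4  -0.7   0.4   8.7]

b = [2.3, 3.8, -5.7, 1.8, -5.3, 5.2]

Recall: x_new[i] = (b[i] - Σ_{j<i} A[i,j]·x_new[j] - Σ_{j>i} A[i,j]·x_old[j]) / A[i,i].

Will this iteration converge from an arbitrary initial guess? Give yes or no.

A = D + L + U where D = diag(-9, 13.1, -13, 13.7, 3.9, 8.7).
T_GS = -(D+L)⁻¹U: row 0 first, T[0,3] = -(3.6)/(-9) = +0.4000; later rows by forward substitution.
  T[0,:] = [+0.0000, -0.0333, +0.0333, +0.4000, +0.3778, -0.1000]
  T[1,:] = [+0.0000, -0.0066, -0.1995, +0.0565, -0.1769, +0.2473]
  T[2,:] = [+0.0000, +0.0034, +0.0220, -0.3377, +0.2927, -0.1689]
  T[3,:] = [+0.0000, -0.0106, -0.0164, +0.1763, -0.1775, +0.2041]
  T[4,:] = [+0.0000, +0.0053, +0.0711, -0.1659, +0.1288, -0.2009]
  T[5,:] = [+0.0000, -0.0149, -0.0843, +0.1914, +0.0086, +0.1121]
|eigenvalues of T|: 0.5195, 0.1211, 0.1211, 0.0686, 0.0207, 0.0000.
ρ(T) = max|λ| = 0.5195; 0.5195 < 1: convergent.

yes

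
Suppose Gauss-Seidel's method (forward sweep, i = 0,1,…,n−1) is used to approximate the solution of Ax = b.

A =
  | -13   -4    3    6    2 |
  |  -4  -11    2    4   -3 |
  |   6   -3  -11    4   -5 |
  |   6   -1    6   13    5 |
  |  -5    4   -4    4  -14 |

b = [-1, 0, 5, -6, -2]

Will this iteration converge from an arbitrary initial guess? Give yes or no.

yes

Let D = diag(-13, -11, -11, 13, -14); L, U the strict triangles.
Gauss-Seidel: T = -(D+L)⁻¹U, row 0 first, T[0,1] = -(-4)/(-13) = -0.3077; later rows by forward substitution.
  T[0,:] = [+0.0000 -0.3077 +0.2308 +0.4615 +0.1538]
  T[1,:] = [+0.0000 +0.1119 +0.0979 +0.1958 -0.3287]
  T[2,:] = [+0.0000 -0.1983 +0.0992 +0.5620 -0.2810]
  T[3,:] = [+0.0000 +0.2422 -0.1448 -0.4573 -0.3512]
  T[4,:] = [+0.0000 +0.2677 -0.1241 -0.4001 -0.1689]
|λ(T)| sorted: 0.6072, 0.2440, 0.2440, 0.0773, 0.0000.
spectral radius ρ = 0.6072; 0.6072 < 1 ⇒ converges.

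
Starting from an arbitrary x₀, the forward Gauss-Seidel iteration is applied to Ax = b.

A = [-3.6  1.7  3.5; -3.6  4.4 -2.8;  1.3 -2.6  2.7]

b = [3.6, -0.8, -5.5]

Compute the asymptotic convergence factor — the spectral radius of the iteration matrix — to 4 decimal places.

A = D + L + U where D = diag(-3.6, 4.4, 2.7).
T_GS = -(D+L)⁻¹U: row 0 first, T[0,2] = -(3.5)/(-3.6) = +0.9722; later rows by forward substitution.
  T[0,:] = [+0.0000, +0.4722, +0.9722]
  T[1,:] = [+0.0000, +0.3864, +1.4318]
  T[2,:] = [+0.0000, +0.1447, +0.9107]
eigenvalue magnitudes: 1.1738, 0.1233, 0.0000.
spectral radius ρ = 1.1738; 1.1738 > 1, so it fails to converge.

1.1738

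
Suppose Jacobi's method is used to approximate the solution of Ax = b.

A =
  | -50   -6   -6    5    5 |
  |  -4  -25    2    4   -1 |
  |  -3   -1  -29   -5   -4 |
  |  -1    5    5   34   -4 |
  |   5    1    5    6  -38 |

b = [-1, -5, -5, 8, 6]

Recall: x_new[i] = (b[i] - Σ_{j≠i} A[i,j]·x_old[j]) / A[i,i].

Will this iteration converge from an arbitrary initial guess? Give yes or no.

yes

Write A = D+L+U with D = diag(-50, -25, -29, 34, -38).
T_J = -D⁻¹(L+U): T[3,1] = -(5)/(34) = -0.1471; T[3,3] = 0.
  T[0,:] = [+0.0000, -0.1200, -0.1200, +0.1000, +0.1000]
  T[1,:] = [-0.1600, +0.0000, +0.0800, +0.1600, -0.0400]
  T[2,:] = [-0.1034, -0.0345, +0.0000, -0.1724, -0.1379]
  T[3,:] = [+0.0294, -0.1471, -0.1471, +0.0000, +0.1176]
  T[4,:] = [+0.1316, +0.0263, +0.1316, +0.1579, +0.0000]
|eigenvalues of T|: 0.3048, 0.1838, 0.1838, 0.0667, 0.0667.
spectral radius ρ = 0.3048; 0.3048 < 1, so it converges for any x₀.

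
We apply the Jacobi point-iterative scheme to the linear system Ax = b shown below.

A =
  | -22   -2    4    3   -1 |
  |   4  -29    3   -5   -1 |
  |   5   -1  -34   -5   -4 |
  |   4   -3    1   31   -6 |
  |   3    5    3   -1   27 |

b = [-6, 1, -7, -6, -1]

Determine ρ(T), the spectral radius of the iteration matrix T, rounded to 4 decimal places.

0.2639

Write A = D+L+U with D = diag(-22, -29, -34, 31, 27).
Jacobi: T = -D⁻¹(L+U), T[3,4] = -(-6)/(31) = +0.1935; T[3,3] = 0.
  T[0,:] = [+0.0000 -0.0909 +0.1818 +0.1364 -0.0455]
  T[1,:] = [+0.1379 +0.0000 +0.1034 -0.1724 -0.0345]
  T[2,:] = [+0.1471 -0.0294 +0.0000 -0.1471 -0.1176]
  T[3,:] = [-0.1290 +0.0968 -0.0323 +0.0000 +0.1935]
  T[4,:] = [-0.1111 -0.1852 -0.1111 +0.0370 +0.0000]
|roots of det(T-λI)|: 0.2639, 0.2037, 0.2037, 0.0738, 0.0045.
ρ = 0.2639; 0.2639 < 1: convergent.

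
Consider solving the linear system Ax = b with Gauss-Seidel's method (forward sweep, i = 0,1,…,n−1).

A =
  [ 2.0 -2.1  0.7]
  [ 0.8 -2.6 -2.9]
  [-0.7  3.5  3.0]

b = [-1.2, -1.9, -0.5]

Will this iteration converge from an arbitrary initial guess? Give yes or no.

no

Write A = D+L+U with D = diag(2, -2.6, 3).
GS T = -(D+L)⁻¹U: row 0 first, T[0,2] = -(0.7)/(2) = -0.3500; later rows by forward substitution.
  T[0,:] = [+0.0000, +1.0500, -0.3500]
  T[1,:] = [+0.0000, +0.3231, -1.2231]
  T[2,:] = [+0.0000, -0.1319, +1.3453]
|roots of det(T-λI)|: 1.4842, 0.1841, 0.0000.
spectral radius ρ = 1.4842; 1.4842 > 1 ⇒ diverges.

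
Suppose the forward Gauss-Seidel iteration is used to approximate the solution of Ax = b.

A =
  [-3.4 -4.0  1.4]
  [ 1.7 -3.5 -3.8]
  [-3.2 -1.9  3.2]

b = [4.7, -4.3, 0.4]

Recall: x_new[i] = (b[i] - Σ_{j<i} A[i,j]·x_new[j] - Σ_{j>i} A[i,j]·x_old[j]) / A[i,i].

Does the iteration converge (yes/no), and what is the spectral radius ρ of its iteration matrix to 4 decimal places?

A = D + L + U where D = diag(-3.4, -3.5, 3.2).
T_GS = -(D+L)⁻¹U: row 0 first, T[0,2] = -(1.4)/(-3.4) = +0.4118; later rows by forward substitution.
  T[0,:] = [+0.0000 -1.1765 +0.4118]
  T[1,:] = [+0.0000 -0.5714 -0.8857]
  T[2,:] = [+0.0000 -1.5158 -0.1141]
moduli |λ_i(T)| = 1.5238, 0.8382, 0.0000.
ρ(T) = max|λ| = 1.5238; 1.5238 > 1 ⇒ diverges.

no, ρ = 1.5238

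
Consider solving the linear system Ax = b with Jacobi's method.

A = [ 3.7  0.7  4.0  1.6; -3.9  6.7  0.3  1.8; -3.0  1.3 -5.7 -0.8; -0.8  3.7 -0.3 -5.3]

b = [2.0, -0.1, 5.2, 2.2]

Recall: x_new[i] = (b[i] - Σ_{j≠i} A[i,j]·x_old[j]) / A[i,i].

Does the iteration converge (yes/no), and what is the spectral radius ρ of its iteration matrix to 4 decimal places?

Let D = diag(3.7, 6.7, -5.7, -5.3); L, U the strict triangles.
Jacobi: T = -D⁻¹(L+U), T[2,1] = -(1.3)/(-5.7) = +0.2281; T[2,2] = 0.
  T[0,:] = [+0.0000  -0.1892  -1.0811  -0.4324]
  T[1,:] = [+0.5821  +0.0000  -0.0448  -0.2687]
  T[2,:] = [-0.5263  +0.2281  +0.0000  -0.1404]
  T[3,:] = [-0.1509  +0.6981  -0.0566  +0.0000]
|λ(T)| sorted: 0.9443, 0.5789, 0.5789, 0.4984.
spectral radius ρ = 0.9443; 0.9443 < 1 ⇒ converges.

yes, ρ = 0.9443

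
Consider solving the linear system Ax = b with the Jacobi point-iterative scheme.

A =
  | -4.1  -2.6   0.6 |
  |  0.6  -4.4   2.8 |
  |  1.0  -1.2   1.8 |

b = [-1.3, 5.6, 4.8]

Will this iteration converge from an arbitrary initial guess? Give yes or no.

yes

Write A = D+L+U with D = diag(-4.1, -4.4, 1.8).
Jacobi: T = -D⁻¹(L+U), T[0,1] = -(-2.6)/(-4.1) = -0.6341; T[0,0] = 0.
  T[0,:] = [+0.0000  -0.6341  +0.1463]
  T[1,:] = [+0.1364  +0.0000  +0.6364]
  T[2,:] = [-0.5556  +0.6667  +0.0000]
moduli |λ_i(T)| = 0.7555, 0.5607, 0.5607.
ρ = 0.7555; 0.7555 < 1: convergent.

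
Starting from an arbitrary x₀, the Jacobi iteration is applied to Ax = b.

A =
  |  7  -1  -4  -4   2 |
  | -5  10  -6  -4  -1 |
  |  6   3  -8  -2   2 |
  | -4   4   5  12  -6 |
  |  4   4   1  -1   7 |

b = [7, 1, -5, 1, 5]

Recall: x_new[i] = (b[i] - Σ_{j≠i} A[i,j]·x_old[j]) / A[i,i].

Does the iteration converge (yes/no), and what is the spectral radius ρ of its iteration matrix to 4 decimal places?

Write A = D+L+U with D = diag(7, 10, -8, 12, 7).
T_J = -D⁻¹(L+U): T[2,0] = -(6)/(-8) = +0.7500; T[2,2] = 0.
  T[0,:] = [+0.0000 +0.1429 +0.5714 +0.5714 -0.2857]
  T[1,:] = [+0.5000 +0.0000 +0.6000 +0.4000 +0.1000]
  T[2,:] = [+0.7500 +0.3750 +0.0000 -0.2500 +0.2500]
  T[3,:] = [+0.3333 -0.3333 -0.4167 +0.0000 +0.5000]
  T[4,:] = [-0.5714 -0.5714 -0.1429 +0.1429 +0.0000]
|roots of det(T-λI)|: 1.1850, 0.7268, 0.7268, 0.0911, 0.0276.
ρ = 1.1850; 1.1850 > 1 ⇒ diverges.

no, ρ = 1.1850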